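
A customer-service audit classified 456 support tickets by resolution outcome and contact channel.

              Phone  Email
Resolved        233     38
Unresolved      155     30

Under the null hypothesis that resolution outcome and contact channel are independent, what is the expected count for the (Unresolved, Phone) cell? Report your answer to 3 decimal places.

157.412

Row total (Unresolved) = 185; column total (Phone) = 388; grand total N = 456.
Expected count = (row total × column total) / N = 185 × 388 / 456 = 157.412.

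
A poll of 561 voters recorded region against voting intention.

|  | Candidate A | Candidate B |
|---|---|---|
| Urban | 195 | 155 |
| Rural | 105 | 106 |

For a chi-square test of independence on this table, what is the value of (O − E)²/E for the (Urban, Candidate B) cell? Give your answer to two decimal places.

Row total (Urban) = 350; column total (Candidate B) = 261; N = 561.
Expected count E = 350 × 261 / 561 = 162.834.
Contribution = (O − E)²/E = (155 − 162.834)² / 162.834 = 0.38.

0.38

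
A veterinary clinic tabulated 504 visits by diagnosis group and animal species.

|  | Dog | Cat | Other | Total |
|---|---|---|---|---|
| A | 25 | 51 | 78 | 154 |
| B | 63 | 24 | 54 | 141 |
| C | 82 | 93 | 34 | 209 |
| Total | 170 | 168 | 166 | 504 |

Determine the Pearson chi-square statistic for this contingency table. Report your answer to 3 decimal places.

73.470

Grand total N = 504.
Expected counts (row total × column total / N):
  A, Dog: 154×170/504 = 51.94444
  A, Cat: 154×168/504 = 51.33333
  A, Other: 154×166/504 = 50.72222
  B, Dog: 141×170/504 = 47.55952
  B, Cat: 141×168/504 = 47.00000
  B, Other: 141×166/504 = 46.44048
  C, Dog: 209×170/504 = 70.49603
  C, Cat: 209×168/504 = 69.66667
  C, Other: 209×166/504 = 68.83730
Contributions (O − E)²/E:
  (25 − 51.94444)²/51.94444 = 13.9765
  (51 − 51.33333)²/51.33333 = 0.0022
  (78 − 50.72222)²/50.72222 = 14.6697
  (63 − 47.55952)²/47.55952 = 5.0128
  (24 − 47.00000)²/47.00000 = 11.2553
  (54 − 46.44048)²/46.44048 = 1.2305
  (82 − 70.49603)²/70.49603 = 1.8773
  (93 − 69.66667)²/69.66667 = 7.8150
  (34 − 68.83730)²/68.83730 = 17.6305
χ² = 13.9765 + 0.0022 + 14.6697 + 5.0128 + 11.2553 + 1.2305 + 1.8773 + 7.8150 + 17.6305 = 73.470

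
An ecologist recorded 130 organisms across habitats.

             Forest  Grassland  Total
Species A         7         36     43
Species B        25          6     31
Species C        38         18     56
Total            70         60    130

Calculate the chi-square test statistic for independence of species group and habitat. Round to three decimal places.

37.801

Grand total N = 130.
Expected counts (row total × column total / N):
  Species A, Forest: 43×70/130 = 23.1538
  Species A, Grassland: 43×60/130 = 19.8462
  Species B, Forest: 31×70/130 = 16.6923
  Species B, Grassland: 31×60/130 = 14.3077
  Species C, Forest: 56×70/130 = 30.1538
  Species C, Grassland: 56×60/130 = 25.8462
Contributions (O − E)²/E:
  (7 − 23.1538)²/23.1538 = 11.2701
  (36 − 19.8462)²/19.8462 = 13.1484
  (25 − 16.6923)²/16.6923 = 4.1347
  (6 − 14.3077)²/14.3077 = 4.8238
  (38 − 30.1538)²/30.1538 = 2.0416
  (18 − 25.8462)²/25.8462 = 2.3819
χ² = 11.2701 + 13.1484 + 4.1347 + 4.8238 + 2.0416 + 2.3819 = 37.801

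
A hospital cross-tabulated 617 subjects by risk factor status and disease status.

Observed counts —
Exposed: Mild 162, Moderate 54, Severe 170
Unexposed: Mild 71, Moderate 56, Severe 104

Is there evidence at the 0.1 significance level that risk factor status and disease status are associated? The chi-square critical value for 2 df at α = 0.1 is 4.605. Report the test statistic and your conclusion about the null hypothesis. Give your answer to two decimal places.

Row totals: 386, 231. Column totals: 233, 110, 274. Grand total N = 617.
Expected counts (row total × column total / N):
  Exposed, Mild: 386×233/617 = 145.767
  Exposed, Moderate: 386×110/617 = 68.817
  Exposed, Severe: 386×274/617 = 171.417
  Unexposed, Mild: 231×233/617 = 87.233
  Unexposed, Moderate: 231×110/617 = 41.183
  Unexposed, Severe: 231×274/617 = 102.583
Contributions (O − E)²/E:
  (162 − 145.767)²/145.767 = 1.8077
  (54 − 68.817)²/68.817 = 3.1903
  (170 − 171.417)²/171.417 = 0.0117
  (71 − 87.233)²/87.233 = 3.0208
  (56 − 41.183)²/41.183 = 5.3309
  (104 − 102.583)²/102.583 = 0.0196
χ² = 1.8077 + 3.1903 + 0.0117 + 3.0208 + 5.3309 + 0.0196 = 13.38
df = (2−1)(3−1) = 2. Since 13.38 > 4.605, reject the null hypothesis of independence at α = 0.1.

13.38; reject H₀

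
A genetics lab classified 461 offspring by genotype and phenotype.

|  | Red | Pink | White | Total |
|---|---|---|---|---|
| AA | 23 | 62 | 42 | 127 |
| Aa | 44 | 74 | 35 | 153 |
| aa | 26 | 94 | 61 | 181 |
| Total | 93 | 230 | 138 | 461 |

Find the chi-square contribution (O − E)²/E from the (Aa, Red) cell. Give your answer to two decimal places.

5.59

Row total (Aa) = 153; column total (Red) = 93; N = 461.
Expected count E = 153 × 93 / 461 = 30.866.
Contribution = (O − E)²/E = (44 − 30.866)² / 30.866 = 5.59.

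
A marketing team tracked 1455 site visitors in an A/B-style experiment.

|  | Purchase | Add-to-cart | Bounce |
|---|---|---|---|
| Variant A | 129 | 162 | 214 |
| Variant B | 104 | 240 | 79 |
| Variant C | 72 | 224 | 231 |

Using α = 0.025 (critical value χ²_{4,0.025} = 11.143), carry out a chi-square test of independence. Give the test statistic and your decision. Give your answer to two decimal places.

103.62; reject H₀

Row totals: 505, 423, 527. Column totals: 305, 626, 524. Grand total N = 1455.
Expected counts (row total × column total / N):
  Variant A, Purchase: 505×305/1455 = 105.859
  Variant A, Add-to-cart: 505×626/1455 = 217.271
  Variant A, Bounce: 505×524/1455 = 181.869
  Variant B, Purchase: 423×305/1455 = 88.670
  Variant B, Add-to-cart: 423×626/1455 = 181.992
  Variant B, Bounce: 423×524/1455 = 152.338
  Variant C, Purchase: 527×305/1455 = 110.471
  Variant C, Add-to-cart: 527×626/1455 = 226.737
  Variant C, Bounce: 527×524/1455 = 189.792
Contributions (O − E)²/E:
  (129 − 105.859)²/105.859 = 5.0587
  (162 − 217.271)²/217.271 = 14.0602
  (214 − 181.869)²/181.869 = 5.6766
  (104 − 88.670)²/88.670 = 2.6504
  (240 − 181.992)²/181.992 = 18.4894
  (79 − 152.338)²/152.338 = 35.3061
  (72 − 110.471)²/110.471 = 13.3973
  (224 − 226.737)²/226.737 = 0.0330
  (231 − 189.792)²/189.792 = 8.9472
χ² = 5.0587 + 14.0602 + 5.6766 + 2.6504 + 18.4894 + 35.3061 + 13.3973 + 0.0330 + 8.9472 = 103.62
df = (3−1)(3−1) = 4. Since 103.62 > 11.143, reject the null hypothesis of independence at α = 0.025.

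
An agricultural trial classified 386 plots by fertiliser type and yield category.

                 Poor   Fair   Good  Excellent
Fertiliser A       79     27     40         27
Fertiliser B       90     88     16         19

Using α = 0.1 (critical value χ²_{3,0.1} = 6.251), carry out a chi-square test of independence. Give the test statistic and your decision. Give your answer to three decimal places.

41.045; reject H₀

Row totals: 173, 213. Column totals: 169, 115, 56, 46. Grand total N = 386.
Expected counts (row total × column total / N):
  Fertiliser A, Poor: 173×169/386 = 75.7435
  Fertiliser A, Fair: 173×115/386 = 51.5415
  Fertiliser A, Good: 173×56/386 = 25.0984
  Fertiliser A, Excellent: 173×46/386 = 20.6166
  Fertiliser B, Poor: 213×169/386 = 93.2565
  Fertiliser B, Fair: 213×115/386 = 63.4585
  Fertiliser B, Good: 213×56/386 = 30.9016
  Fertiliser B, Excellent: 213×46/386 = 25.3834
Contributions (O − E)²/E:
  (79 − 75.7435)²/75.7435 = 0.1400
  (27 − 51.5415)²/51.5415 = 11.6854
  (40 − 25.0984)²/25.0984 = 8.8475
  (27 − 20.6166)²/20.6166 = 1.9765
  (90 − 93.2565)²/93.2565 = 0.1137
  (88 − 63.4585)²/63.4585 = 9.4910
  (16 − 30.9016)²/30.9016 = 7.1860
  (19 − 25.3834)²/25.3834 = 1.6053
χ² = 0.1400 + 11.6854 + 8.8475 + 1.9765 + 0.1137 + 9.4910 + 7.1860 + 1.6053 = 41.045
df = (2−1)(4−1) = 3. Since 41.045 > 6.251, reject the null hypothesis of independence at α = 0.1.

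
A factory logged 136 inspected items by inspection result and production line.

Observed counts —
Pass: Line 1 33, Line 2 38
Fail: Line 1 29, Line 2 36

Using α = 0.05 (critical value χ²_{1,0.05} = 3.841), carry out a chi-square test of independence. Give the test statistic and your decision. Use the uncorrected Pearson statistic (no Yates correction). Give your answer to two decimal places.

Row totals: 71, 65. Column totals: 62, 74. Grand total N = 136.
Expected counts (row total × column total / N):
  Pass, Line 1: 71×62/136 = 32.368
  Pass, Line 2: 71×74/136 = 38.632
  Fail, Line 1: 65×62/136 = 29.632
  Fail, Line 2: 65×74/136 = 35.368
Contributions (O − E)²/E:
  (33 − 32.368)²/32.368 = 0.0123
  (38 − 38.632)²/38.632 = 0.0103
  (29 − 29.632)²/29.632 = 0.0135
  (36 − 35.368)²/35.368 = 0.0113
χ² = 0.0123 + 0.0103 + 0.0135 + 0.0113 = 0.05
df = (2−1)(2−1) = 1. Since 0.05 < 3.841, fail to reject the null hypothesis of independence at α = 0.05.

0.05; fail to reject H₀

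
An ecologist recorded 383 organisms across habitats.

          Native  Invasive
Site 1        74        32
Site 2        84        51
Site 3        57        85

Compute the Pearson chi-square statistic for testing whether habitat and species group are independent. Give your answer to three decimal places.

24.836

Row totals: 106, 135, 142. Column totals: 215, 168. Grand total N = 383.
Expected counts (row total × column total / N):
  Site 1, Native: 106×215/383 = 59.5039
  Site 1, Invasive: 106×168/383 = 46.4961
  Site 2, Native: 135×215/383 = 75.7833
  Site 2, Invasive: 135×168/383 = 59.2167
  Site 3, Native: 142×215/383 = 79.7128
  Site 3, Invasive: 142×168/383 = 62.2872
Contributions (O − E)²/E:
  (74 − 59.5039)²/59.5039 = 3.5315
  (32 − 46.4961)²/46.4961 = 4.5195
  (84 − 75.7833)²/75.7833 = 0.8909
  (51 − 59.2167)²/59.2167 = 1.1401
  (57 − 79.7128)²/79.7128 = 6.4716
  (85 − 62.2872)²/62.2872 = 8.2821
χ² = 3.5315 + 4.5195 + 0.8909 + 1.1401 + 6.4716 + 8.2821 = 24.836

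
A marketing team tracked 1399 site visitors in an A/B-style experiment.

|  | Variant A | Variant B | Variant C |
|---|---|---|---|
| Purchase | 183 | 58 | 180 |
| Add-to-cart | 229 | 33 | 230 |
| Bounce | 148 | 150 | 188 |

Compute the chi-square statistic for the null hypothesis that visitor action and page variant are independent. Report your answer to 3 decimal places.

Row totals: 421, 492, 486. Column totals: 560, 241, 598. Grand total N = 1399.
Expected counts (row total × column total / N):
  Purchase, Variant A: 421×560/1399 = 168.5204
  Purchase, Variant B: 421×241/1399 = 72.5239
  Purchase, Variant C: 421×598/1399 = 179.9557
  Add-to-cart, Variant A: 492×560/1399 = 196.9407
  Add-to-cart, Variant B: 492×241/1399 = 84.7548
  Add-to-cart, Variant C: 492×598/1399 = 210.3045
  Bounce, Variant A: 486×560/1399 = 194.5390
  Bounce, Variant B: 486×241/1399 = 83.7212
  Bounce, Variant C: 486×598/1399 = 207.7398
Contributions (O − E)²/E:
  (183 − 168.5204)²/168.5204 = 1.2441
  (58 − 72.5239)²/72.5239 = 2.9086
  (180 − 179.9557)²/179.9557 = 0.0000
  (229 − 196.9407)²/196.9407 = 5.2188
  (33 − 84.7548)²/84.7548 = 31.6036
  (230 − 210.3045)²/210.3045 = 1.8445
  (148 − 194.5390)²/194.5390 = 11.1334
  (150 − 83.7212)²/83.7212 = 52.4703
  (188 − 207.7398)²/207.7398 = 1.8757
χ² = 1.2441 + 2.9086 + 0.0000 + 5.2188 + 31.6036 + 1.8445 + 11.1334 + 52.4703 + 1.8757 = 108.299

108.299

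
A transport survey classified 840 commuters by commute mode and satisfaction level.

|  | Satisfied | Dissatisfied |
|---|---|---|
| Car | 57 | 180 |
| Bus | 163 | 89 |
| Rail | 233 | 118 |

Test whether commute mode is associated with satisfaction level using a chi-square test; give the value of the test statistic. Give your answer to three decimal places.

Row totals: 237, 252, 351. Column totals: 453, 387. Grand total N = 840.
Expected counts (row total × column total / N):
  Car, Satisfied: 237×453/840 = 127.8107
  Car, Dissatisfied: 237×387/840 = 109.1893
  Bus, Satisfied: 252×453/840 = 135.9000
  Bus, Dissatisfied: 252×387/840 = 116.1000
  Rail, Satisfied: 351×453/840 = 189.2893
  Rail, Dissatisfied: 351×387/840 = 161.7107
Contributions (O − E)²/E:
  (57 − 127.8107)²/127.8107 = 39.2311
  (180 − 109.1893)²/109.1893 = 45.9217
  (163 − 135.9000)²/135.9000 = 5.4040
  (89 − 116.1000)²/116.1000 = 6.3257
  (233 − 189.2893)²/189.2893 = 10.0937
  (118 − 161.7107)²/161.7107 = 11.8151
χ² = 39.2311 + 45.9217 + 5.4040 + 6.3257 + 10.0937 + 11.8151 = 118.791

118.791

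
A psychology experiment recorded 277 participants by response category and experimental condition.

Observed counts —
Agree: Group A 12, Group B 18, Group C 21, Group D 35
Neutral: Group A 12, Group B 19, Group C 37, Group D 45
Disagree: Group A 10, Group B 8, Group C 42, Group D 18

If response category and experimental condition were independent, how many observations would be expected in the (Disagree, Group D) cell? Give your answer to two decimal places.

Row total (Disagree) = 78; column total (Group D) = 98; grand total N = 277.
Expected count = (row total × column total) / N = 78 × 98 / 277 = 27.60.

27.60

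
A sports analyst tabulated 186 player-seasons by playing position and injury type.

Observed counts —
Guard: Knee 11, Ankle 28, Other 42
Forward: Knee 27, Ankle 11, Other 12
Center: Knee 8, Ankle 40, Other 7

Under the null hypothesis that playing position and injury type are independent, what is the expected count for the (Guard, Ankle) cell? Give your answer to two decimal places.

Row total (Guard) = 81; column total (Ankle) = 79; grand total N = 186.
Expected count = (row total × column total) / N = 81 × 79 / 186 = 34.40.

34.40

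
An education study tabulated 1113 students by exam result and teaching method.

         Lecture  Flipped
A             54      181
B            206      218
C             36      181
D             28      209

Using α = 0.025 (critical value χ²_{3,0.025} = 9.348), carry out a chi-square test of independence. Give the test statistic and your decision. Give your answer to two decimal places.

Row totals: 235, 424, 217, 237. Column totals: 324, 789. Grand total N = 1113.
Expected counts (row total × column total / N):
  A, Lecture: 235×324/1113 = 68.410
  A, Flipped: 235×789/1113 = 166.590
  B, Lecture: 424×324/1113 = 123.429
  B, Flipped: 424×789/1113 = 300.571
  C, Lecture: 217×324/1113 = 63.170
  C, Flipped: 217×789/1113 = 153.830
  D, Lecture: 237×324/1113 = 68.992
  D, Flipped: 237×789/1113 = 168.008
Contributions (O − E)²/E:
  (54 − 68.410)²/68.410 = 3.0353
  (181 − 166.590)²/166.590 = 1.2465
  (206 − 123.429)²/123.429 = 55.2380
  (218 − 300.571)²/300.571 = 22.6834
  (36 − 63.170)²/63.170 = 11.6861
  (181 − 153.830)²/153.830 = 4.7989
  (28 − 68.992)²/68.992 = 24.3556
  (209 − 168.008)²/168.008 = 10.0016
χ² = 3.0353 + 1.2465 + 55.2380 + 22.6834 + 11.6861 + 4.7989 + 24.3556 + 10.0016 = 133.05
df = (4−1)(2−1) = 3. Since 133.05 > 9.348, reject the null hypothesis of independence at α = 0.025.

133.05; reject H₀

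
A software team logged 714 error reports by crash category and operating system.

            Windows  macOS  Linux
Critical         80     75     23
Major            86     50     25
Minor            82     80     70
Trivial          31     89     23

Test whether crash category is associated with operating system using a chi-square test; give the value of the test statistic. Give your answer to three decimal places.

63.310

Row totals: 178, 161, 232, 143. Column totals: 279, 294, 141. Grand total N = 714.
Expected counts (row total × column total / N):
  Critical, Windows: 178×279/714 = 69.55462
  Critical, macOS: 178×294/714 = 73.29412
  Critical, Linux: 178×141/714 = 35.15126
  Major, Windows: 161×279/714 = 62.91176
  Major, macOS: 161×294/714 = 66.29412
  Major, Linux: 161×141/714 = 31.79412
  Minor, Windows: 232×279/714 = 90.65546
  Minor, macOS: 232×294/714 = 95.52941
  Minor, Linux: 232×141/714 = 45.81513
  Trivial, Windows: 143×279/714 = 55.87815
  Trivial, macOS: 143×294/714 = 58.88235
  Trivial, Linux: 143×141/714 = 28.23950
Contributions (O − E)²/E:
  (80 − 69.55462)²/69.55462 = 1.5686
  (75 − 73.29412)²/73.29412 = 0.0397
  (23 − 35.15126)²/35.15126 = 4.2005
  (86 − 62.91176)²/62.91176 = 8.4732
  (50 − 66.29412)²/66.29412 = 4.0049
  (25 − 31.79412)²/31.79412 = 1.4518
  (82 − 90.65546)²/90.65546 = 0.8264
  (80 − 95.52941)²/95.52941 = 2.5245
  (70 − 45.81513)²/45.81513 = 12.7667
  (31 − 55.87815)²/55.87815 = 11.0763
  (89 − 58.88235)²/58.88235 = 15.4048
  (23 − 28.23950)²/28.23950 = 0.9721
χ² = 1.5686 + 0.0397 + 4.2005 + 8.4732 + 4.0049 + 1.4518 + 0.8264 + 2.5245 + 12.7667 + 11.0763 + 15.4048 + 0.9721 = 63.310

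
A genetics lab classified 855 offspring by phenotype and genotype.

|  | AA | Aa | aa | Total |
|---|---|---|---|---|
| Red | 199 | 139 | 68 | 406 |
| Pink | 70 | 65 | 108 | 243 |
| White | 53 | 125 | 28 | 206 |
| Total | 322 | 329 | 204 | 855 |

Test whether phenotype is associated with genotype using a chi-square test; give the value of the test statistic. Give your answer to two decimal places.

124.58

Grand total N = 855.
Expected counts (row total × column total / N):
  Red, AA: 406×322/855 = 152.903
  Red, Aa: 406×329/855 = 156.227
  Red, aa: 406×204/855 = 96.870
  Pink, AA: 243×322/855 = 91.516
  Pink, Aa: 243×329/855 = 93.505
  Pink, aa: 243×204/855 = 57.979
  White, AA: 206×322/855 = 77.581
  White, Aa: 206×329/855 = 79.268
  White, aa: 206×204/855 = 49.151
Contributions (O − E)²/E:
  (199 − 152.903)²/152.903 = 13.8973
  (139 − 156.227)²/156.227 = 1.8996
  (68 − 96.870)²/96.870 = 8.6041
  (70 − 91.516)²/91.516 = 5.0585
  (65 − 93.505)²/93.505 = 8.6897
  (108 − 57.979)²/57.979 = 43.1553
  (53 − 77.581)²/77.581 = 7.7883
  (125 − 79.268)²/79.268 = 26.3841
  (28 − 49.151)²/49.151 = 9.1018
χ² = 13.8973 + 1.8996 + 8.6041 + 5.0585 + 8.6897 + 43.1553 + 7.7883 + 26.3841 + 9.1018 = 124.58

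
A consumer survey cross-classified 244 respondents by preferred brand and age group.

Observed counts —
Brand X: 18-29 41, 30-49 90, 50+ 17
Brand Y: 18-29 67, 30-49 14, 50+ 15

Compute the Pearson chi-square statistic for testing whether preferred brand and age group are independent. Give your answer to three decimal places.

53.260

Row totals: 148, 96. Column totals: 108, 104, 32. Grand total N = 244.
Expected counts (row total × column total / N):
  Brand X, 18-29: 148×108/244 = 65.5082
  Brand X, 30-49: 148×104/244 = 63.0820
  Brand X, 50+: 148×32/244 = 19.4098
  Brand Y, 18-29: 96×108/244 = 42.4918
  Brand Y, 30-49: 96×104/244 = 40.9180
  Brand Y, 50+: 96×32/244 = 12.5902
Contributions (O − E)²/E:
  (41 − 65.5082)²/65.5082 = 9.1691
  (90 − 63.0820)²/63.0820 = 11.4863
  (17 − 19.4098)²/19.4098 = 0.2992
  (67 − 42.4918)²/42.4918 = 14.1357
  (14 − 40.9180)²/40.9180 = 17.7081
  (15 − 12.5902)²/12.5902 = 0.4612
χ² = 9.1691 + 11.4863 + 0.2992 + 14.1357 + 17.7081 + 0.4612 = 53.260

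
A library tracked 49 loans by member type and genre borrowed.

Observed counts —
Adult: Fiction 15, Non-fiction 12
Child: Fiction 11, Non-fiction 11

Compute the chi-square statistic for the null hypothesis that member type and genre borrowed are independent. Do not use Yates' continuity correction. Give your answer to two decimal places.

0.15

Row totals: 27, 22. Column totals: 26, 23. Grand total N = 49.
Expected counts (row total × column total / N):
  Adult, Fiction: 27×26/49 = 14.327
  Adult, Non-fiction: 27×23/49 = 12.673
  Child, Fiction: 22×26/49 = 11.673
  Child, Non-fiction: 22×23/49 = 10.327
Contributions (O − E)²/E:
  (15 − 14.327)²/14.327 = 0.0316
  (12 − 12.673)²/12.673 = 0.0357
  (11 − 11.673)²/11.673 = 0.0388
  (11 − 10.327)²/10.327 = 0.0439
χ² = 0.0316 + 0.0357 + 0.0388 + 0.0439 = 0.15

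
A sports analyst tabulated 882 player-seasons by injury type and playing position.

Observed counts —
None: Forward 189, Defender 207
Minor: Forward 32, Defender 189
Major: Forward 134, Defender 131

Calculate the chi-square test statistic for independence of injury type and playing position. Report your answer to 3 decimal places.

Row totals: 396, 221, 265. Column totals: 355, 527. Grand total N = 882.
Expected counts (row total × column total / N):
  None, Forward: 396×355/882 = 159.3878
  None, Defender: 396×527/882 = 236.6122
  Minor, Forward: 221×355/882 = 88.9512
  Minor, Defender: 221×527/882 = 132.0488
  Major, Forward: 265×355/882 = 106.6610
  Major, Defender: 265×527/882 = 158.3390
Contributions (O − E)²/E:
  (189 − 159.3878)²/159.3878 = 5.5016
  (207 − 236.6122)²/236.6122 = 3.7060
  (32 − 88.9512)²/88.9512 = 36.4631
  (189 − 132.0488)²/132.0488 = 24.5624
  (134 − 106.6610)²/106.6610 = 7.0074
  (131 − 158.3390)²/158.3390 = 4.7204
χ² = 5.5016 + 3.7060 + 36.4631 + 24.5624 + 7.0074 + 4.7204 = 81.961

81.961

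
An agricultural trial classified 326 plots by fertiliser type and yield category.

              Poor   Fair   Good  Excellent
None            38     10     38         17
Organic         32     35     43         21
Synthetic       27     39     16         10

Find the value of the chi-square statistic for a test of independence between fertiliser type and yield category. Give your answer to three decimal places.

Row totals: 103, 131, 92. Column totals: 97, 84, 97, 48. Grand total N = 326.
Expected counts (row total × column total / N):
  None, Poor: 103×97/326 = 30.6472
  None, Fair: 103×84/326 = 26.5399
  None, Good: 103×97/326 = 30.6472
  None, Excellent: 103×48/326 = 15.1656
  Organic, Poor: 131×97/326 = 38.9785
  Organic, Fair: 131×84/326 = 33.7546
  Organic, Good: 131×97/326 = 38.9785
  Organic, Excellent: 131×48/326 = 19.2883
  Synthetic, Poor: 92×97/326 = 27.3742
  Synthetic, Fair: 92×84/326 = 23.7055
  Synthetic, Good: 92×97/326 = 27.3742
  Synthetic, Excellent: 92×48/326 = 13.5460
Contributions (O − E)²/E:
  (38 − 30.6472)²/30.6472 = 1.7641
  (10 − 26.5399)²/26.5399 = 10.3078
  (38 − 30.6472)²/30.6472 = 1.7641
  (17 − 15.1656)²/15.1656 = 0.2219
  (32 − 38.9785)²/38.9785 = 1.2494
  (35 − 33.7546)²/33.7546 = 0.0459
  (43 − 38.9785)²/38.9785 = 0.4149
  (21 − 19.2883)²/19.2883 = 0.1519
  (27 − 27.3742)²/27.3742 = 0.0051
  (39 − 23.7055)²/23.7055 = 9.8678
  (16 − 27.3742)²/27.3742 = 4.7261
  (10 − 13.5460)²/13.5460 = 0.9283
χ² = 1.7641 + 10.3078 + 1.7641 + 0.2219 + 1.2494 + 0.0459 + 0.4149 + 0.1519 + 0.0051 + 9.8678 + 4.7261 + 0.9283 = 31.447

31.447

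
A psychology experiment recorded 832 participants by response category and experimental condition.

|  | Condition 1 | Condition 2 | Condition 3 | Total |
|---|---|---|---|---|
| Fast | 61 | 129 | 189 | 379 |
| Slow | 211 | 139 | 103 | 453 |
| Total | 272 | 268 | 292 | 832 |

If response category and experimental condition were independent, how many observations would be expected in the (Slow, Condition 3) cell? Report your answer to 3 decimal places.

Row total (Slow) = 453; column total (Condition 3) = 292; grand total N = 832.
Expected count = (row total × column total) / N = 453 × 292 / 832 = 158.986.

158.986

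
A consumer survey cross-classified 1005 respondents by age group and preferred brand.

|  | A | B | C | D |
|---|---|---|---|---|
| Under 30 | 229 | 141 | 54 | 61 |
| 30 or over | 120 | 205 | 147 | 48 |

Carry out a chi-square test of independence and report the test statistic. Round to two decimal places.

89.35

Row totals: 485, 520. Column totals: 349, 346, 201, 109. Grand total N = 1005.
Expected counts (row total × column total / N):
  Under 30, A: 485×349/1005 = 168.423
  Under 30, B: 485×346/1005 = 166.975
  Under 30, C: 485×201/1005 = 97.000
  Under 30, D: 485×109/1005 = 52.602
  30 or over, A: 520×349/1005 = 180.577
  30 or over, B: 520×346/1005 = 179.025
  30 or over, C: 520×201/1005 = 104.000
  30 or over, D: 520×109/1005 = 56.398
Contributions (O − E)²/E:
  (229 − 168.423)²/168.423 = 21.7878
  (141 − 166.975)²/166.975 = 4.0407
  (54 − 97.000)²/97.000 = 19.0619
  (61 − 52.602)²/52.602 = 1.3408
  (120 − 180.577)²/180.577 = 20.3214
  (205 − 179.025)²/179.025 = 3.7688
  (147 − 104.000)²/104.000 = 17.7788
  (48 − 56.398)²/56.398 = 1.2505
χ² = 21.7878 + 4.0407 + 19.0619 + 1.3408 + 20.3214 + 3.7688 + 17.7788 + 1.2505 = 89.35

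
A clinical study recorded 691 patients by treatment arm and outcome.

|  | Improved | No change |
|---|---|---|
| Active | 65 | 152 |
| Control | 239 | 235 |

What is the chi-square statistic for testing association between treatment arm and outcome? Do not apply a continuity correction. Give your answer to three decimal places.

25.309

Row totals: 217, 474. Column totals: 304, 387. Grand total N = 691.
Expected counts (row total × column total / N):
  Active, Improved: 217×304/691 = 95.4674
  Active, No change: 217×387/691 = 121.5326
  Control, Improved: 474×304/691 = 208.5326
  Control, No change: 474×387/691 = 265.4674
Contributions (O − E)²/E:
  (65 − 95.4674)²/95.4674 = 9.7233
  (152 − 121.5326)²/121.5326 = 7.6380
  (239 − 208.5326)²/208.5326 = 4.4514
  (235 − 265.4674)²/265.4674 = 3.4967
χ² = 9.7233 + 7.6380 + 4.4514 + 3.4967 = 25.309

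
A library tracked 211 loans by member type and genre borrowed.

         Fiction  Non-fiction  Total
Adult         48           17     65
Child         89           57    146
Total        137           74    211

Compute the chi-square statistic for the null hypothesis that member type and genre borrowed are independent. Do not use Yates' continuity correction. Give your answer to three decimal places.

Grand total N = 211.
Expected counts (row total × column total / N):
  Adult, Fiction: 65×137/211 = 42.2038
  Adult, Non-fiction: 65×74/211 = 22.7962
  Child, Fiction: 146×137/211 = 94.7962
  Child, Non-fiction: 146×74/211 = 51.2038
Contributions (O − E)²/E:
  (48 − 42.2038)²/42.2038 = 0.7960
  (17 − 22.7962)²/22.7962 = 1.4738
  (89 − 94.7962)²/94.7962 = 0.3544
  (57 − 51.2038)²/51.2038 = 0.6561
χ² = 0.7960 + 1.4738 + 0.3544 + 0.6561 = 3.280

3.280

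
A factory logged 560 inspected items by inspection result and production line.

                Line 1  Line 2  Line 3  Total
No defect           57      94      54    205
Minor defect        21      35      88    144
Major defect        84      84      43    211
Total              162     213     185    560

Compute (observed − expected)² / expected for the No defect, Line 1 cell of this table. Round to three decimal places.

Row total (No defect) = 205; column total (Line 1) = 162; N = 560.
Expected count E = 205 × 162 / 560 = 59.3036.
Contribution = (O − E)²/E = (57 − 59.3036)² / 59.3036 = 0.089.

0.089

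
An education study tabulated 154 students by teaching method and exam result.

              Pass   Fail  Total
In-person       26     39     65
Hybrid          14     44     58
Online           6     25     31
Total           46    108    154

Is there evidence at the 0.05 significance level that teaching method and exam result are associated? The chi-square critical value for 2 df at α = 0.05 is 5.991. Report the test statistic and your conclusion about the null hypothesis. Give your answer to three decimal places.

5.730; fail to reject H₀

Grand total N = 154.
Expected counts (row total × column total / N):
  In-person, Pass: 65×46/154 = 19.4156
  In-person, Fail: 65×108/154 = 45.5844
  Hybrid, Pass: 58×46/154 = 17.3247
  Hybrid, Fail: 58×108/154 = 40.6753
  Online, Pass: 31×46/154 = 9.2597
  Online, Fail: 31×108/154 = 21.7403
Contributions (O − E)²/E:
  (26 − 19.4156)²/19.4156 = 2.2330
  (39 − 45.5844)²/45.5844 = 0.9511
  (14 − 17.3247)²/17.3247 = 0.6380
  (44 − 40.6753)²/40.6753 = 0.2718
  (6 − 9.2597)²/9.2597 = 1.1475
  (25 − 21.7403)²/21.7403 = 0.4888
χ² = 2.2330 + 0.9511 + 0.6380 + 0.2718 + 1.1475 + 0.4888 = 5.730
df = (3−1)(2−1) = 2. Since 5.730 < 5.991, fail to reject the null hypothesis of independence at α = 0.05.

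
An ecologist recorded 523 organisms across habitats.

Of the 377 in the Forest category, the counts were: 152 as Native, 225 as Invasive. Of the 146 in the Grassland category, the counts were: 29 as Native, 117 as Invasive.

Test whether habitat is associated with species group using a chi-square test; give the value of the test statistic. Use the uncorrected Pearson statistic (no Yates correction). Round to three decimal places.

19.458

Row totals: 377, 146. Column totals: 181, 342. Grand total N = 523.
Expected counts (row total × column total / N):
  Forest, Native: 377×181/523 = 130.4723
  Forest, Invasive: 377×342/523 = 246.5277
  Grassland, Native: 146×181/523 = 50.5277
  Grassland, Invasive: 146×342/523 = 95.4723
Contributions (O − E)²/E:
  (152 − 130.4723)²/130.4723 = 3.5520
  (225 − 246.5277)²/246.5277 = 1.8799
  (29 − 50.5277)²/50.5277 = 9.1720
  (117 − 95.4723)²/95.4723 = 4.8542
χ² = 3.5520 + 1.8799 + 9.1720 + 4.8542 = 19.458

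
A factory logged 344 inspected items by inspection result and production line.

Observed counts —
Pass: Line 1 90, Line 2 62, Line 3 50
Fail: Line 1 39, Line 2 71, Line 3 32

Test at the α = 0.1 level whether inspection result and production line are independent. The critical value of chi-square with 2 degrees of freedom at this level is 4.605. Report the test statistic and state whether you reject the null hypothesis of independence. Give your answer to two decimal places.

14.71; reject H₀

Row totals: 202, 142. Column totals: 129, 133, 82. Grand total N = 344.
Expected counts (row total × column total / N):
  Pass, Line 1: 202×129/344 = 75.750
  Pass, Line 2: 202×133/344 = 78.099
  Pass, Line 3: 202×82/344 = 48.151
  Fail, Line 1: 142×129/344 = 53.250
  Fail, Line 2: 142×133/344 = 54.901
  Fail, Line 3: 142×82/344 = 33.849
Contributions (O − E)²/E:
  (90 − 75.750)²/75.750 = 2.6807
  (62 − 78.099)²/78.099 = 3.3186
  (50 − 48.151)²/48.151 = 0.0710
  (39 − 53.250)²/53.250 = 3.8134
  (71 − 54.901)²/54.901 = 4.7208
  (32 − 33.849)²/33.849 = 0.1010
χ² = 2.6807 + 3.3186 + 0.0710 + 3.8134 + 4.7208 + 0.1010 = 14.71
df = (2−1)(3−1) = 2. Since 14.71 > 4.605, reject the null hypothesis of independence at α = 0.1.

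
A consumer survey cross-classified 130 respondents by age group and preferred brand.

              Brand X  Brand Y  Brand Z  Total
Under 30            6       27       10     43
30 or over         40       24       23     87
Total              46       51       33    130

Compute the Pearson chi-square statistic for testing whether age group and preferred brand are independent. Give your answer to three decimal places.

17.546

Grand total N = 130.
Expected counts (row total × column total / N):
  Under 30, Brand X: 43×46/130 = 15.2154
  Under 30, Brand Y: 43×51/130 = 16.8692
  Under 30, Brand Z: 43×33/130 = 10.9154
  30 or over, Brand X: 87×46/130 = 30.7846
  30 or over, Brand Y: 87×51/130 = 34.1308
  30 or over, Brand Z: 87×33/130 = 22.0846
Contributions (O − E)²/E:
  (6 − 15.2154)²/15.2154 = 5.5814
  (27 − 16.8692)²/16.8692 = 6.0841
  (10 − 10.9154)²/10.9154 = 0.0768
  (40 − 30.7846)²/30.7846 = 2.7586
  (24 − 34.1308)²/34.1308 = 3.0071
  (23 − 22.0846)²/22.0846 = 0.0379
χ² = 5.5814 + 6.0841 + 0.0768 + 2.7586 + 3.0071 + 0.0379 = 17.546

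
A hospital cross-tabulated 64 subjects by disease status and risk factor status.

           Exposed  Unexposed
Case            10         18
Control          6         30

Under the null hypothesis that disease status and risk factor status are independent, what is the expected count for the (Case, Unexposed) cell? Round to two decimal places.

21.00

Row total (Case) = 28; column total (Unexposed) = 48; grand total N = 64.
Expected count = (row total × column total) / N = 28 × 48 / 64 = 21.00.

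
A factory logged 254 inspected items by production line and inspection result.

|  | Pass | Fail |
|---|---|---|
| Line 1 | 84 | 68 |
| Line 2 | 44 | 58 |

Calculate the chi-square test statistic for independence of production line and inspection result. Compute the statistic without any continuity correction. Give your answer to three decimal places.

3.590

Row totals: 152, 102. Column totals: 128, 126. Grand total N = 254.
Expected counts (row total × column total / N):
  Line 1, Pass: 152×128/254 = 76.5984
  Line 1, Fail: 152×126/254 = 75.4016
  Line 2, Pass: 102×128/254 = 51.4016
  Line 2, Fail: 102×126/254 = 50.5984
Contributions (O − E)²/E:
  (84 − 76.5984)²/76.5984 = 0.7152
  (68 − 75.4016)²/75.4016 = 0.7266
  (44 − 51.4016)²/51.4016 = 1.0658
  (58 − 50.5984)²/50.5984 = 1.0827
χ² = 0.7152 + 0.7266 + 1.0658 + 1.0827 = 3.590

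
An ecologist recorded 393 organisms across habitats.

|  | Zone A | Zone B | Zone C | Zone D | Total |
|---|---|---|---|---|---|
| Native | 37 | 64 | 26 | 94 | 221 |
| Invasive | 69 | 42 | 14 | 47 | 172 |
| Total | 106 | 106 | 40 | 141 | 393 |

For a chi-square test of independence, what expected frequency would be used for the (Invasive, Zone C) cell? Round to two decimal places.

Row total (Invasive) = 172; column total (Zone C) = 40; grand total N = 393.
Expected count = (row total × column total) / N = 172 × 40 / 393 = 17.51.

17.51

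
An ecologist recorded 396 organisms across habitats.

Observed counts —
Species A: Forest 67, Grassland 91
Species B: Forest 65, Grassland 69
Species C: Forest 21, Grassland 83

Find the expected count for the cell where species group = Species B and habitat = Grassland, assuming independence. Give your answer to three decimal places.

Row total (Species B) = 134; column total (Grassland) = 243; grand total N = 396.
Expected count = (row total × column total) / N = 134 × 243 / 396 = 82.227.

82.227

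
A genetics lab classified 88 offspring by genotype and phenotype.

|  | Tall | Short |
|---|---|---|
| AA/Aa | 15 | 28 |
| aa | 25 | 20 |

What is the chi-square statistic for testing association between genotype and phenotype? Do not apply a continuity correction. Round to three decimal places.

Row totals: 43, 45. Column totals: 40, 48. Grand total N = 88.
Expected counts (row total × column total / N):
  AA/Aa, Tall: 43×40/88 = 19.5455
  AA/Aa, Short: 43×48/88 = 23.4545
  aa, Tall: 45×40/88 = 20.4545
  aa, Short: 45×48/88 = 24.5455
Contributions (O − E)²/E:
  (15 − 19.5455)²/19.5455 = 1.0571
  (28 − 23.4545)²/23.4545 = 0.8809
  (25 − 20.4545)²/20.4545 = 1.0101
  (20 − 24.5455)²/24.5455 = 0.8418
χ² = 1.0571 + 0.8809 + 1.0101 + 0.8418 = 3.790

3.790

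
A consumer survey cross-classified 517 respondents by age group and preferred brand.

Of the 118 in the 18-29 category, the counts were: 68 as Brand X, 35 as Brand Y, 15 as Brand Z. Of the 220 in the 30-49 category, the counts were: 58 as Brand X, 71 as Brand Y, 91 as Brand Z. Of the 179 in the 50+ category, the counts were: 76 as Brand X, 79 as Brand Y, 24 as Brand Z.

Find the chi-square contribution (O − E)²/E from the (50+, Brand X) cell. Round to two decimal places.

0.53

Row total (50+) = 179; column total (Brand X) = 202; N = 517.
Expected count E = 179 × 202 / 517 = 69.9381.
Contribution = (O − E)²/E = (76 − 69.9381)² / 69.9381 = 0.53.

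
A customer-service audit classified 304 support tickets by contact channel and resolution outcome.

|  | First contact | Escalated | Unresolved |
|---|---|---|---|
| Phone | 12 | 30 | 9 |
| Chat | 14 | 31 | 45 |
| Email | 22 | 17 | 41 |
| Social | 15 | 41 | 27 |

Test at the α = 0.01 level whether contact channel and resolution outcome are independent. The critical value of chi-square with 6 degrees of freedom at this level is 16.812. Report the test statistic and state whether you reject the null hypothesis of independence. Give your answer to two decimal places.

Row totals: 51, 90, 80, 83. Column totals: 63, 119, 122. Grand total N = 304.
Expected counts (row total × column total / N):
  Phone, First contact: 51×63/304 = 10.5691
  Phone, Escalated: 51×119/304 = 19.9638
  Phone, Unresolved: 51×122/304 = 20.4671
  Chat, First contact: 90×63/304 = 18.6513
  Chat, Escalated: 90×119/304 = 35.2303
  Chat, Unresolved: 90×122/304 = 36.1184
  Email, First contact: 80×63/304 = 16.5789
  Email, Escalated: 80×119/304 = 31.3158
  Email, Unresolved: 80×122/304 = 32.1053
  Social, First contact: 83×63/304 = 17.2007
  Social, Escalated: 83×119/304 = 32.4901
  Social, Unresolved: 83×122/304 = 33.3092
Contributions (O − E)²/E:
  (12 − 10.5691)²/10.5691 = 0.1937
  (30 − 19.9638)²/19.9638 = 5.0454
  (9 − 20.4671)²/20.4671 = 6.4247
  (14 − 18.6513)²/18.6513 = 1.1600
  (31 − 35.2303)²/35.2303 = 0.5080
  (45 − 36.1184)²/36.1184 = 2.1840
  (22 − 16.5789)²/16.5789 = 1.7726
  (17 − 31.3158)²/31.3158 = 6.5444
  (41 − 32.1053)²/32.1053 = 2.4643
  (15 − 17.2007)²/17.2007 = 0.2816
  (41 − 32.4901)²/32.4901 = 2.2289
  (27 − 33.3092)²/33.3092 = 1.1950
χ² = 0.1937 + 5.0454 + 6.4247 + 1.1600 + 0.5080 + 2.1840 + 1.7726 + 6.5444 + 2.4643 + 0.2816 + 2.2289 + 1.1950 = 30.00
df = (4−1)(3−1) = 6. Since 30.00 > 16.812, reject the null hypothesis of independence at α = 0.01.

30.00; reject H₀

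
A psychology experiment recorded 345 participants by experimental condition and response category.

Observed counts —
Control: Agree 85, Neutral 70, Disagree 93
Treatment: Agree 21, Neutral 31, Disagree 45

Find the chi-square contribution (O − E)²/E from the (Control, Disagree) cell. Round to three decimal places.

0.388

Row total (Control) = 248; column total (Disagree) = 138; N = 345.
Expected count E = 248 × 138 / 345 = 99.2000.
Contribution = (O − E)²/E = (93 − 99.2000)² / 99.2000 = 0.388.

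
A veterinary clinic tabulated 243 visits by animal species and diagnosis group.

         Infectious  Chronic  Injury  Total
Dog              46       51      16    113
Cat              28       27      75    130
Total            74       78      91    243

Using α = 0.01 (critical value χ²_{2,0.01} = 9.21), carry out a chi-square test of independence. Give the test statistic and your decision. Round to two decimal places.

Grand total N = 243.
Expected counts (row total × column total / N):
  Dog, Infectious: 113×74/243 = 34.412
  Dog, Chronic: 113×78/243 = 36.272
  Dog, Injury: 113×91/243 = 42.317
  Cat, Infectious: 130×74/243 = 39.588
  Cat, Chronic: 130×78/243 = 41.728
  Cat, Injury: 130×91/243 = 48.683
Contributions (O − E)²/E:
  (46 − 34.412)²/34.412 = 3.9022
  (51 − 36.272)²/36.272 = 5.9802
  (16 − 42.317)²/42.317 = 16.3666
  (28 − 39.588)²/39.588 = 3.3920
  (27 − 41.728)²/41.728 = 5.1983
  (75 − 48.683)²/48.683 = 14.2264
χ² = 3.9022 + 5.9802 + 16.3666 + 3.3920 + 5.1983 + 14.2264 = 49.07
df = (2−1)(3−1) = 2. Since 49.07 > 9.21, reject the null hypothesis of independence at α = 0.01.

49.07; reject H₀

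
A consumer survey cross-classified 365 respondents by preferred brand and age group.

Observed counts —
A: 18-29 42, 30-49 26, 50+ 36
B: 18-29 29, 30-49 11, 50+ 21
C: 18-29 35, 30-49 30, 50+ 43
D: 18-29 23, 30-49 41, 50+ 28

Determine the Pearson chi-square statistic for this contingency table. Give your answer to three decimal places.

Row totals: 104, 61, 108, 92. Column totals: 129, 108, 128. Grand total N = 365.
Expected counts (row total × column total / N):
  A, 18-29: 104×129/365 = 36.7562
  A, 30-49: 104×108/365 = 30.7726
  A, 50+: 104×128/365 = 36.4712
  B, 18-29: 61×129/365 = 21.5589
  B, 30-49: 61×108/365 = 18.0493
  B, 50+: 61×128/365 = 21.3918
  C, 18-29: 108×129/365 = 38.1699
  C, 30-49: 108×108/365 = 31.9562
  C, 50+: 108×128/365 = 37.8740
  D, 18-29: 92×129/365 = 32.5151
  D, 30-49: 92×108/365 = 27.2219
  D, 50+: 92×128/365 = 32.2630
Contributions (O − E)²/E:
  (42 − 36.7562)²/36.7562 = 0.7481
  (26 − 30.7726)²/30.7726 = 0.7402
  (36 − 36.4712)²/36.4712 = 0.0061
  (29 − 21.5589)²/21.5589 = 2.5683
  (11 − 18.0493)²/18.0493 = 2.7532
  (21 − 21.3918)²/21.3918 = 0.0072
  (35 − 38.1699)²/38.1699 = 0.2633
  (30 − 31.9562)²/31.9562 = 0.1197
  (43 − 37.8740)²/37.8740 = 0.6938
  (23 − 32.5151)²/32.5151 = 2.7845
  (41 − 27.2219)²/27.2219 = 6.9737
  (28 − 32.2630)²/32.2630 = 0.5633
χ² = 0.7481 + 0.7402 + 0.0061 + 2.5683 + 2.7532 + 0.0072 + 0.2633 + 0.1197 + 0.6938 + 2.7845 + 6.9737 + 0.5633 = 18.221

18.221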